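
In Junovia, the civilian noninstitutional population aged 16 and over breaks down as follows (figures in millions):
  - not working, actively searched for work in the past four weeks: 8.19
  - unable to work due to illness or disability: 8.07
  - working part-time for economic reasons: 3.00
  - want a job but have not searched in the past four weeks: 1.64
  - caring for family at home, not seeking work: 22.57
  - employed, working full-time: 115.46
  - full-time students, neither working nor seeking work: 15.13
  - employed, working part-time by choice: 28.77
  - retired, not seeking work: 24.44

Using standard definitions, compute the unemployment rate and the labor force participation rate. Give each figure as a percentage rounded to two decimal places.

Employed = 3.00 + 115.46 + 28.77 = 147.23 million (anyone who worked, including part-time for economic reasons, counts as employed).
Unemployed = 8.19 million.
Labor force = 147.23 + 8.19 = 155.42 million.
Not in labor force = 8.07 + 1.64 + 22.57 + 15.13 + 24.44 = 71.85 million (those not working and not actively searching are outside the labor force — including those who want a job but have given up searching).
Civilian working-age population = 155.42 + 71.85 = 227.27 million.
Unemployment rate = 8.19 / 155.42 = 5.27%.
Labor force participation rate = 155.42 / 227.27 = 68.39%.

Unemployment rate ≈ 5.27%; labor force participation rate ≈ 68.39%.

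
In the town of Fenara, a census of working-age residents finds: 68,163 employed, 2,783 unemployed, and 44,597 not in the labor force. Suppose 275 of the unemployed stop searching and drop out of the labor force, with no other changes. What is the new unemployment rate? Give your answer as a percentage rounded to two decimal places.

Initially, labor force = 68,163 + 2,783 = 70,946, so u = 2,783/70,946 = 3.92%.
After the change, unemployed and labor force both fall by 275 → E = 68,163, U = 2,508, labor force = 70,671.
New unemployment rate = 2,508 / 70,671 = 3.55%.

New unemployment rate ≈ 3.55%.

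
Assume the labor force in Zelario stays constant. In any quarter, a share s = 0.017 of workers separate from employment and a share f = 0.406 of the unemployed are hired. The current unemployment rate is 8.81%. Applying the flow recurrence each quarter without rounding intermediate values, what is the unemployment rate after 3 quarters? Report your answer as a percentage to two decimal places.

With a fixed labor force, u_{t+1} = u_t + s·(1−u_t) − f·u_t = u_t·(1−s−f) + s.
Here 1−s−f = 0.577 and s = 0.017.
u_1 = 0.088100 × 0.577 + 0.017 = 0.067834.
u_2 = 0.067834 × 0.577 + 0.017 = 0.056140.
u_3 = 0.056140 × 0.577 + 0.017 = 0.049393.

Unemployment rate after three quarters ≈ 4.94%.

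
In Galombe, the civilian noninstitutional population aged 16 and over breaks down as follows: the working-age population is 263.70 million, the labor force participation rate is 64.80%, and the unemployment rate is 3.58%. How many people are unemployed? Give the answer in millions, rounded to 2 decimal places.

Labor force = 0.6480 × 263.70 = 170.88 million.
Unemployed = 0.0358 × 170.88 ≈ 6.12 million.

About 6.12 million are unemployed.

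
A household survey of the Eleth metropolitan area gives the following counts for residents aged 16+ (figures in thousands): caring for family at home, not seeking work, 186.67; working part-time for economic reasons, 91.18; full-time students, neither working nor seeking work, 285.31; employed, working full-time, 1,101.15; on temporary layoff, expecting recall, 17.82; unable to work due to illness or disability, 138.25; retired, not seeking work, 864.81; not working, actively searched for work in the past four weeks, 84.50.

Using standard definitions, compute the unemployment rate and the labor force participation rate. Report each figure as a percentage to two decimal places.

Unemployment rate ≈ 7.90%; labor force participation rate ≈ 46.74%.

Employed = 91.18 + 1,101.15 = 1,192.33 thousand (anyone who worked, including part-time for economic reasons, counts as employed).
Unemployed = 17.82 + 84.50 = 102.32 thousand (jobless and actively searching, or on temporary layoff).
Labor force = 1,192.33 + 102.32 = 1,294.65 thousand.
Not in labor force = 186.67 + 285.31 + 138.25 + 864.81 = 1,475.04 thousand (those not working and not actively searching are outside the labor force).
Civilian working-age population = 1,294.65 + 1,475.04 = 2,769.69 thousand.
Unemployment rate = 102.32 / 1,294.65 = 7.90%.
Labor force participation rate = 1,294.65 / 2,769.69 = 46.74%.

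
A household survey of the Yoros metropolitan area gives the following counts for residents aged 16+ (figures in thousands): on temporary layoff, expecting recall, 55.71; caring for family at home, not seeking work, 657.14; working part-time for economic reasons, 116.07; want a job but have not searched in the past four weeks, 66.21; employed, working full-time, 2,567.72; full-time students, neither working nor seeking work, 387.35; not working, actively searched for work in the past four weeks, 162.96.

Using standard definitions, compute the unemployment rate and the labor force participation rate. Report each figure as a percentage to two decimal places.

Employed = 116.07 + 2,567.72 = 2,683.79 thousand (anyone who worked, including part-time for economic reasons, counts as employed).
Unemployed = 55.71 + 162.96 = 218.67 thousand (jobless and actively searching, or on temporary layoff).
Labor force = 2,683.79 + 218.67 = 2,902.46 thousand.
Not in labor force = 657.14 + 66.21 + 387.35 = 1,110.70 thousand (those not working and not actively searching are outside the labor force — including those who want a job but have given up searching).
Civilian working-age population = 2,902.46 + 1,110.70 = 4,013.16 thousand.
Unemployment rate = 218.67 / 2,902.46 = 7.53%.
Labor force participation rate = 2,902.46 / 4,013.16 = 72.32%.

Unemployment rate ≈ 7.53%; labor force participation rate ≈ 72.32%.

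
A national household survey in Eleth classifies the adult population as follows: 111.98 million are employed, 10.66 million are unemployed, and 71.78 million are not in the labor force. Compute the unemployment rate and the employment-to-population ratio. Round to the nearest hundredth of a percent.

Unemployment rate ≈ 8.69%; employment-population ratio ≈ 57.60%.

Labor force = employed + unemployed = 111.98 + 10.66 = 122.64 million.
Working-age population = 122.64 + 71.78 = 194.42 million.
Unemployment rate = 10.66 / 122.64 = 8.69%.
Employment-population ratio = 111.98 / 194.42 = 57.60%.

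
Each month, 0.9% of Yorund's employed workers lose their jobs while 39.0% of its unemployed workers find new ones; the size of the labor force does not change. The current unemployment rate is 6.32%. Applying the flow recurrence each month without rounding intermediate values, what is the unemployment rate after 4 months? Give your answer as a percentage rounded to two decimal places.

With a fixed labor force, u_{t+1} = u_t + s·(1−u_t) − f·u_t = u_t·(1−s−f) + s.
Here 1−s−f = 0.601 and s = 0.009.
u_1 = 0.063200 × 0.601 + 0.009 = 0.046983.
u_2 = 0.046983 × 0.601 + 0.009 = 0.037237.
u_3 = 0.037237 × 0.601 + 0.009 = 0.031379.
u_4 = 0.031379 × 0.601 + 0.009 = 0.027859.

Unemployment rate after four months ≈ 2.79%.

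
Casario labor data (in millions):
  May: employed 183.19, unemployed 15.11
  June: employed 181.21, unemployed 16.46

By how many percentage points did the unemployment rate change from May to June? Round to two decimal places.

The unemployment rate changed by +0.71 percentage points.

May: labor force = 183.19 + 15.11 = 198.30; u = 15.11/198.30 = 7.62%.
June: labor force = 181.21 + 16.46 = 197.67; u = 16.46/197.67 = 8.33%.
Change = 8.33% − 7.62% = +0.71 pp.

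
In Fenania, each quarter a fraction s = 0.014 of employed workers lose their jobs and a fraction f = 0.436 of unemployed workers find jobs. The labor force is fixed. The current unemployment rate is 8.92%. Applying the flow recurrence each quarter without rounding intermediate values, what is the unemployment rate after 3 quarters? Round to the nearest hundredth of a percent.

With a fixed labor force, u_{t+1} = u_t + s·(1−u_t) − f·u_t = u_t·(1−s−f) + s.
Here 1−s−f = 0.550 and s = 0.014.
u_1 = 0.089200 × 0.550 + 0.014 = 0.063060.
u_2 = 0.063060 × 0.550 + 0.014 = 0.048683.
u_3 = 0.048683 × 0.550 + 0.014 = 0.040776.

Unemployment rate after three quarters ≈ 4.08%.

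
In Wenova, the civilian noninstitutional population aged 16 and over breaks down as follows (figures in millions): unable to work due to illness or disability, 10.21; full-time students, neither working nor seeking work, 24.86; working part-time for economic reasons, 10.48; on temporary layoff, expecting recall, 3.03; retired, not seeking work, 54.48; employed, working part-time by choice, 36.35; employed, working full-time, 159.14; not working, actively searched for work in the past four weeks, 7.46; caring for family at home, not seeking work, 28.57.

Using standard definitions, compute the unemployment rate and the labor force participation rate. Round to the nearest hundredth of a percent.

Employed = 10.48 + 36.35 + 159.14 = 205.97 million (anyone who worked, including part-time for economic reasons, counts as employed).
Unemployed = 3.03 + 7.46 = 10.49 million (jobless and actively searching, or on temporary layoff).
Labor force = 205.97 + 10.49 = 216.46 million.
Not in labor force = 10.21 + 24.86 + 54.48 + 28.57 = 118.12 million (those not working and not actively searching are outside the labor force).
Civilian working-age population = 216.46 + 118.12 = 334.58 million.
Unemployment rate = 10.49 / 216.46 = 4.85%.
Labor force participation rate = 216.46 / 334.58 = 64.70%.

Unemployment rate ≈ 4.85%; labor force participation rate ≈ 64.70%.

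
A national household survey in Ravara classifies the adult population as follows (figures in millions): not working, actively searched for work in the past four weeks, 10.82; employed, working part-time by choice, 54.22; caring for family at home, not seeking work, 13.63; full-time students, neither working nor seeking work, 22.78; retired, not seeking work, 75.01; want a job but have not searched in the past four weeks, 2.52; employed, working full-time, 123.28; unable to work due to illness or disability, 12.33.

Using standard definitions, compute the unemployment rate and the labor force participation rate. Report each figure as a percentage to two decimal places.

Employed = 54.22 + 123.28 = 177.50 million.
Unemployed = 10.82 million.
Labor force = 177.50 + 10.82 = 188.32 million.
Not in labor force = 13.63 + 22.78 + 75.01 + 2.52 + 12.33 = 126.27 million (those not working and not actively searching are outside the labor force — including those who want a job but have given up searching).
Civilian working-age population = 188.32 + 126.27 = 314.59 million.
Unemployment rate = 10.82 / 188.32 = 5.75%.
Labor force participation rate = 188.32 / 314.59 = 59.86%.

Unemployment rate ≈ 5.75%; labor force participation rate ≈ 59.86%.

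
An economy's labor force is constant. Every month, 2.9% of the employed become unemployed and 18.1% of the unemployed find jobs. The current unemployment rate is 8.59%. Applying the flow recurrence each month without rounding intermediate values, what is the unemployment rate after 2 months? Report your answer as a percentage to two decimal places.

Unemployment rate after two months ≈ 10.55%.

With a fixed labor force, u_{t+1} = u_t + s·(1−u_t) − f·u_t = u_t·(1−s−f) + s.
Here 1−s−f = 0.790 and s = 0.029.
u_1 = 0.085900 × 0.790 + 0.029 = 0.096861.
u_2 = 0.096861 × 0.790 + 0.029 = 0.105520.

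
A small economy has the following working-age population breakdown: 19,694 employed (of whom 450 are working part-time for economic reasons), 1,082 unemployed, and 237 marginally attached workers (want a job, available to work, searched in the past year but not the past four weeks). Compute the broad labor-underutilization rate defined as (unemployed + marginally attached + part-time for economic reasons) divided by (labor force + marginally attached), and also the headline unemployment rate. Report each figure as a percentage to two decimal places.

Broad underutilization rate ≈ 8.42%; headline unemployment rate ≈ 5.21%.

Labor force = 19,694 + 1,082 = 20,776.
Numerator = 1,082 + 237 + 450 = 1,769.
Denominator = 20,776 + 237 = 21,013.
Broad rate = 1,769 / 21,013 = 8.42%.
Headline unemployment rate = 1,082 / 20,776 = 5.21%.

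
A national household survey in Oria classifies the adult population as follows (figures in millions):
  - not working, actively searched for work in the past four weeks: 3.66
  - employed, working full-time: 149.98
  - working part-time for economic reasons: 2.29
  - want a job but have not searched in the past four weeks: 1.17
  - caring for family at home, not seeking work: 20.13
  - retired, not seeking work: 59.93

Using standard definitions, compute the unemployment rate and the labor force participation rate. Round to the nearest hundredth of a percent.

Unemployment rate ≈ 2.35%; labor force participation rate ≈ 65.75%.

Employed = 149.98 + 2.29 = 152.27 million (anyone who worked, including part-time for economic reasons, counts as employed).
Unemployed = 3.66 million.
Labor force = 152.27 + 3.66 = 155.93 million.
Not in labor force = 1.17 + 20.13 + 59.93 = 81.23 million (those not working and not actively searching are outside the labor force — including those who want a job but have given up searching).
Civilian working-age population = 155.93 + 81.23 = 237.16 million.
Unemployment rate = 3.66 / 155.93 = 2.35%.
Labor force participation rate = 155.93 / 237.16 = 65.75%.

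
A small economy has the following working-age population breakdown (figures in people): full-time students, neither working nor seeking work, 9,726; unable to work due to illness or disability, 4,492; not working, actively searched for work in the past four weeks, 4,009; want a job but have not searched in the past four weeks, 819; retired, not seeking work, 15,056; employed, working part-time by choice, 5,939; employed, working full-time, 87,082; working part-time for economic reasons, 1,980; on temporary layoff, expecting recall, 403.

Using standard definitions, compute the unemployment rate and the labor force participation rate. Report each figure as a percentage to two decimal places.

Unemployment rate ≈ 4.44%; labor force participation rate ≈ 76.76%.

Employed = 5,939 + 87,082 + 1,980 = 95,001 (anyone who worked, including part-time for economic reasons, counts as employed).
Unemployed = 4,009 + 403 = 4,412 (jobless and actively searching, or on temporary layoff).
Labor force = 95,001 + 4,412 = 99,413.
Not in labor force = 9,726 + 4,492 + 819 + 15,056 = 30,093 (those not working and not actively searching are outside the labor force — including those who want a job but have given up searching).
Civilian working-age population = 99,413 + 30,093 = 129,506.
Unemployment rate = 4,412 / 99,413 = 4.44%.
Labor force participation rate = 99,413 / 129,506 = 76.76%.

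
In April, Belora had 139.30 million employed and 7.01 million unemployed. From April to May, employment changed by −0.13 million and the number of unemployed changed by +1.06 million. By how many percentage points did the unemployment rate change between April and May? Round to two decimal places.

The unemployment rate changed by +0.69 percentage points.

April: labor force = 139.30 + 7.01 = 146.31; u = 7.01/146.31 = 4.79%.
May: labor force = 139.17 + 8.07 = 147.24; u = 8.07/147.24 = 5.48%.
Change = 5.48% − 4.79% = +0.69 pp.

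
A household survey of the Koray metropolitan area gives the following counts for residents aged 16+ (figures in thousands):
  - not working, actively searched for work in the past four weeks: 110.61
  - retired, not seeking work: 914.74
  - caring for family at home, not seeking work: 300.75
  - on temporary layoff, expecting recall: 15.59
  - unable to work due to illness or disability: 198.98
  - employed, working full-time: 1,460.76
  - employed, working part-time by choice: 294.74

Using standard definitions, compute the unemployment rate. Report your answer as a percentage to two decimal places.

Employed = 1,460.76 + 294.74 = 1,755.50 thousand.
Unemployed = 110.61 + 15.59 = 126.20 thousand (jobless and actively searching, or on temporary layoff).
Labor force = 1,755.50 + 126.20 = 1,881.70 thousand.
Unemployment rate = 126.20 / 1,881.70 = 6.71%.

Unemployment rate ≈ 6.71%.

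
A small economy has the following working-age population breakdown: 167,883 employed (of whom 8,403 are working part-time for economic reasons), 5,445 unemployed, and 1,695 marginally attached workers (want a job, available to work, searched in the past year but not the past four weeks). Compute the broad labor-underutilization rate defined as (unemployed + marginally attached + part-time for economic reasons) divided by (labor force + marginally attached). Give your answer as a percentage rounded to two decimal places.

Labor force = 167,883 + 5,445 = 173,328.
Numerator = 5,445 + 1,695 + 8,403 = 15,543.
Denominator = 173,328 + 1,695 = 175,023.
Broad rate = 15,543 / 175,023 = 8.88%.

Broad underutilization rate ≈ 8.88%.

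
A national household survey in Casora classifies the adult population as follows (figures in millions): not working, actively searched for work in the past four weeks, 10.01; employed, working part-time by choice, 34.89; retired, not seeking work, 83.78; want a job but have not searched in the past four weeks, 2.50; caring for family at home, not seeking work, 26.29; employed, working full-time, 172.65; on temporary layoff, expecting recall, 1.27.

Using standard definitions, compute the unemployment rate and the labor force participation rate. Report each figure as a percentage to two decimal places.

Employed = 34.89 + 172.65 = 207.54 million.
Unemployed = 10.01 + 1.27 = 11.28 million (jobless and actively searching, or on temporary layoff).
Labor force = 207.54 + 11.28 = 218.82 million.
Not in labor force = 83.78 + 2.50 + 26.29 = 112.57 million (those not working and not actively searching are outside the labor force — including those who want a job but have given up searching).
Civilian working-age population = 218.82 + 112.57 = 331.39 million.
Unemployment rate = 11.28 / 218.82 = 5.15%.
Labor force participation rate = 218.82 / 331.39 = 66.03%.

Unemployment rate ≈ 5.15%; labor force participation rate ≈ 66.03%.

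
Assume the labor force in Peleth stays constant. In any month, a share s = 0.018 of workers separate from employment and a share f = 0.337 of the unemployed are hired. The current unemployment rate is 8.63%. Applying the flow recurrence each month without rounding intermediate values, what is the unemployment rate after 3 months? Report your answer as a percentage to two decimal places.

Unemployment rate after three months ≈ 6.03%.

With a fixed labor force, u_{t+1} = u_t + s·(1−u_t) − f·u_t = u_t·(1−s−f) + s.
Here 1−s−f = 0.645 and s = 0.018.
u_1 = 0.086300 × 0.645 + 0.018 = 0.073664.
u_2 = 0.073664 × 0.645 + 0.018 = 0.065513.
u_3 = 0.065513 × 0.645 + 0.018 = 0.060256.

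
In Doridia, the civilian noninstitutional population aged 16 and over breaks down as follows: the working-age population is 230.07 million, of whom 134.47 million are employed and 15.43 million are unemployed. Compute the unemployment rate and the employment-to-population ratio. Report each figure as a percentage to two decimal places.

Labor force = employed + unemployed = 134.47 + 15.43 = 149.90 million.
Unemployment rate = 15.43 / 149.90 = 10.29%.
Employment-population ratio = 134.47 / 230.07 = 58.45%.

Unemployment rate ≈ 10.29%; employment-population ratio ≈ 58.45%.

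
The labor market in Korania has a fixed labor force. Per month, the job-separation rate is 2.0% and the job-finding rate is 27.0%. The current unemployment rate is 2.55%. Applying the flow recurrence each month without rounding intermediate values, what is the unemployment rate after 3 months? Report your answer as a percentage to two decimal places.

With a fixed labor force, u_{t+1} = u_t + s·(1−u_t) − f·u_t = u_t·(1−s−f) + s.
Here 1−s−f = 0.710 and s = 0.020.
u_1 = 0.025500 × 0.710 + 0.020 = 0.038105.
u_2 = 0.038105 × 0.710 + 0.020 = 0.047055.
u_3 = 0.047055 × 0.710 + 0.020 = 0.053409.

Unemployment rate after three months ≈ 5.34%.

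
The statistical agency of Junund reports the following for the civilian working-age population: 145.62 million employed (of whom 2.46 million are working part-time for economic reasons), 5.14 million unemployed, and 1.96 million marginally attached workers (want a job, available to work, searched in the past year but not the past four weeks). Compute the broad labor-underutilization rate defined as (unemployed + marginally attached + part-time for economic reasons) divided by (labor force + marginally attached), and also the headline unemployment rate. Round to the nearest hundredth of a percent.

Broad underutilization rate ≈ 6.26%; headline unemployment rate ≈ 3.41%.

Labor force = 145.62 + 5.14 = 150.76 million.
Numerator = 5.14 + 1.96 + 2.46 = 9.56 million.
Denominator = 150.76 + 1.96 = 152.72 million.
Broad rate = 9.56 / 152.72 = 6.26%.
Headline unemployment rate = 5.14 / 150.76 = 3.41%.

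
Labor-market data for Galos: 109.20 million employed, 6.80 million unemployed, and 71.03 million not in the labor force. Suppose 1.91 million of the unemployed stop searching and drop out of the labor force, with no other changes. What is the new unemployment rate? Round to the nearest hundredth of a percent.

Initially, labor force = 109.20 + 6.80 = 116.00 million, so u = 6.80/116.00 = 5.86%.
After the change, unemployed and labor force both fall by 1.91 → E = 109.20, U = 4.89, labor force = 114.09 million.
New unemployment rate = 4.89 / 114.09 = 4.29%.

New unemployment rate ≈ 4.29%.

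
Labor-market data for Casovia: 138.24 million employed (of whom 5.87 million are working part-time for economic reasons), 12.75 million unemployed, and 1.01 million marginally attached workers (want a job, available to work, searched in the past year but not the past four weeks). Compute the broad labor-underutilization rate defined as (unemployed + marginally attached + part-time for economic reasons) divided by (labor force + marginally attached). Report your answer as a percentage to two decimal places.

Broad underutilization rate ≈ 12.91%.

Labor force = 138.24 + 12.75 = 150.99 million.
Numerator = 12.75 + 1.01 + 5.87 = 19.63 million.
Denominator = 150.99 + 1.01 = 152.00 million.
Broad rate = 19.63 / 152.00 = 12.91%.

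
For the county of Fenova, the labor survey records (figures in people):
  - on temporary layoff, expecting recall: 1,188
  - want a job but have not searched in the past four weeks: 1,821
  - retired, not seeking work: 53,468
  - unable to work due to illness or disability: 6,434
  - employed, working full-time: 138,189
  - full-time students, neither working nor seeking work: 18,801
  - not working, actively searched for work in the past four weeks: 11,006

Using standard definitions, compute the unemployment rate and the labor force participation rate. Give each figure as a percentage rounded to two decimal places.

Employed = 138,189.
Unemployed = 1,188 + 11,006 = 12,194 (jobless and actively searching, or on temporary layoff).
Labor force = 138,189 + 12,194 = 150,383.
Not in labor force = 1,821 + 53,468 + 6,434 + 18,801 = 80,524 (those not working and not actively searching are outside the labor force — including those who want a job but have given up searching).
Civilian working-age population = 150,383 + 80,524 = 230,907.
Unemployment rate = 12,194 / 150,383 = 8.11%.
Labor force participation rate = 150,383 / 230,907 = 65.13%.

Unemployment rate ≈ 8.11%; labor force participation rate ≈ 65.13%.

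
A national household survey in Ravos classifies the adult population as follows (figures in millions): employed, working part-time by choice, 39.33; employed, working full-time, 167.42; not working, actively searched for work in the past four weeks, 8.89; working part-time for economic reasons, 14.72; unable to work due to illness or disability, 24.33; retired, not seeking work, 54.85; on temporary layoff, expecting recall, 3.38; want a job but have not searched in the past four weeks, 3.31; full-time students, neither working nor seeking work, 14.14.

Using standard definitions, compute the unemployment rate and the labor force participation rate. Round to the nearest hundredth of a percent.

Unemployment rate ≈ 5.25%; labor force participation rate ≈ 70.75%.

Employed = 39.33 + 167.42 + 14.72 = 221.47 million (anyone who worked, including part-time for economic reasons, counts as employed).
Unemployed = 8.89 + 3.38 = 12.27 million (jobless and actively searching, or on temporary layoff).
Labor force = 221.47 + 12.27 = 233.74 million.
Not in labor force = 24.33 + 54.85 + 3.31 + 14.14 = 96.63 million (those not working and not actively searching are outside the labor force — including those who want a job but have given up searching).
Civilian working-age population = 233.74 + 96.63 = 330.37 million.
Unemployment rate = 12.27 / 233.74 = 5.25%.
Labor force participation rate = 233.74 / 330.37 = 70.75%.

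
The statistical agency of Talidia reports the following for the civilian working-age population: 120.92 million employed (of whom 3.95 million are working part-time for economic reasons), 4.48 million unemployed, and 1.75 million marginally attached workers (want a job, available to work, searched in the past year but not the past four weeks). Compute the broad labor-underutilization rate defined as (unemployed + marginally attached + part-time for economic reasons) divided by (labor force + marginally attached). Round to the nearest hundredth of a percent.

Labor force = 120.92 + 4.48 = 125.40 million.
Numerator = 4.48 + 1.75 + 3.95 = 10.18 million.
Denominator = 125.40 + 1.75 = 127.15 million.
Broad rate = 10.18 / 127.15 = 8.01%.

Broad underutilization rate ≈ 8.01%.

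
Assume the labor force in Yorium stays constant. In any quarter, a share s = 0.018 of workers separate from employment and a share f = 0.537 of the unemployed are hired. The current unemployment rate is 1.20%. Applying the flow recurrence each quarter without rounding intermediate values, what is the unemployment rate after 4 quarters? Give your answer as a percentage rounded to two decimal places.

Unemployment rate after four quarters ≈ 3.16%.

With a fixed labor force, u_{t+1} = u_t + s·(1−u_t) − f·u_t = u_t·(1−s−f) + s.
Here 1−s−f = 0.445 and s = 0.018.
u_1 = 0.012000 × 0.445 + 0.018 = 0.023340.
u_2 = 0.023340 × 0.445 + 0.018 = 0.028386.
u_3 = 0.028386 × 0.445 + 0.018 = 0.030632.
u_4 = 0.030632 × 0.445 + 0.018 = 0.031631.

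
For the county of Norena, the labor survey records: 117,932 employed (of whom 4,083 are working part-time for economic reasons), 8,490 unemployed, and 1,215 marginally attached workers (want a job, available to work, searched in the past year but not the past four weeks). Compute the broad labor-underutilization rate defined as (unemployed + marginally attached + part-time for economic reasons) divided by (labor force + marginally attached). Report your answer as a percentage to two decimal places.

Labor force = 117,932 + 8,490 = 126,422.
Numerator = 8,490 + 1,215 + 4,083 = 13,788.
Denominator = 126,422 + 1,215 = 127,637.
Broad rate = 13,788 / 127,637 = 10.80%.

Broad underutilization rate ≈ 10.80%.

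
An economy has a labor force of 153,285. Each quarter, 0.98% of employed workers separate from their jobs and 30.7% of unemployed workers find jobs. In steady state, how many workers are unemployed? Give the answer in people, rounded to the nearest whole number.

Steady-state unemployment rate u* = s/(s+f) = 0.98/(0.98+30.7) = 0.030934.
Unemployed = u* × labor force = 0.030934 × 153,285 ≈ 4,742.

About 4,742 are unemployed in steady state.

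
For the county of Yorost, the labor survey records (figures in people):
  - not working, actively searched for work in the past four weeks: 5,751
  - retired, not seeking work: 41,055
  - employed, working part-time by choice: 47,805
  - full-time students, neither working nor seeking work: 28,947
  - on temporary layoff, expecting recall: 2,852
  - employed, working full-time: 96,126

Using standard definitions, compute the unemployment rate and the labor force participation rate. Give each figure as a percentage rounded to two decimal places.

Employed = 47,805 + 96,126 = 143,931.
Unemployed = 5,751 + 2,852 = 8,603 (jobless and actively searching, or on temporary layoff).
Labor force = 143,931 + 8,603 = 152,534.
Not in labor force = 41,055 + 28,947 = 70,002 (those not working and not actively searching are outside the labor force).
Civilian working-age population = 152,534 + 70,002 = 222,536.
Unemployment rate = 8,603 / 152,534 = 5.64%.
Labor force participation rate = 152,534 / 222,536 = 68.54%.

Unemployment rate ≈ 5.64%; labor force participation rate ≈ 68.54%.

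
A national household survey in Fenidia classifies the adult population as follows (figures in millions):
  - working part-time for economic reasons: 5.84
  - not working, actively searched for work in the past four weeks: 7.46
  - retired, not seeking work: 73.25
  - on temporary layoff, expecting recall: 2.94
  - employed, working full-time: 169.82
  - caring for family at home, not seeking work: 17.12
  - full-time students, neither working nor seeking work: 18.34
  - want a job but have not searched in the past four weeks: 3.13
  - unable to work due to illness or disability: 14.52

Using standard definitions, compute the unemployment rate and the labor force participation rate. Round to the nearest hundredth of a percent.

Unemployment rate ≈ 5.59%; labor force participation rate ≈ 59.55%.

Employed = 5.84 + 169.82 = 175.66 million (anyone who worked, including part-time for economic reasons, counts as employed).
Unemployed = 7.46 + 2.94 = 10.40 million (jobless and actively searching, or on temporary layoff).
Labor force = 175.66 + 10.40 = 186.06 million.
Not in labor force = 73.25 + 17.12 + 18.34 + 3.13 + 14.52 = 126.36 million (those not working and not actively searching are outside the labor force — including those who want a job but have given up searching).
Civilian working-age population = 186.06 + 126.36 = 312.42 million.
Unemployment rate = 10.40 / 186.06 = 5.59%.
Labor force participation rate = 186.06 / 312.42 = 59.55%.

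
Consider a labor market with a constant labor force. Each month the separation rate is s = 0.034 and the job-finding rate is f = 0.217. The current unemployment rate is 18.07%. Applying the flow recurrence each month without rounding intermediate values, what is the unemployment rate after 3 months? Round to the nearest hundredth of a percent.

With a fixed labor force, u_{t+1} = u_t + s·(1−u_t) − f·u_t = u_t·(1−s−f) + s.
Here 1−s−f = 0.749 and s = 0.034.
u_1 = 0.180700 × 0.749 + 0.034 = 0.169344.
u_2 = 0.169344 × 0.749 + 0.034 = 0.160839.
u_3 = 0.160839 × 0.749 + 0.034 = 0.154468.

Unemployment rate after three months ≈ 15.45%.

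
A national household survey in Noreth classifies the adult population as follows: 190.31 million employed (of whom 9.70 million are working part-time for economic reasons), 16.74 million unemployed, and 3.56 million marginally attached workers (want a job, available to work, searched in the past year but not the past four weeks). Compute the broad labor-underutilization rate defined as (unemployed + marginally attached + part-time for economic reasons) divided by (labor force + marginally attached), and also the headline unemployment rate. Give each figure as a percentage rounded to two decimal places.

Labor force = 190.31 + 16.74 = 207.05 million.
Numerator = 16.74 + 3.56 + 9.70 = 30.00 million.
Denominator = 207.05 + 3.56 = 210.61 million.
Broad rate = 30.00 / 210.61 = 14.24%.
Headline unemployment rate = 16.74 / 207.05 = 8.09%.

Broad underutilization rate ≈ 14.24%; headline unemployment rate ≈ 8.09%.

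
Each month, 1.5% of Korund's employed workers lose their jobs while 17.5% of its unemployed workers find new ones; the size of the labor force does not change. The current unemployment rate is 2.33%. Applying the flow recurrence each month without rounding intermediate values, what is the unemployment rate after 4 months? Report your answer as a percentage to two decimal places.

With a fixed labor force, u_{t+1} = u_t + s·(1−u_t) − f·u_t = u_t·(1−s−f) + s.
Here 1−s−f = 0.810 and s = 0.015.
u_1 = 0.023300 × 0.810 + 0.015 = 0.033873.
u_2 = 0.033873 × 0.810 + 0.015 = 0.042437.
u_3 = 0.042437 × 0.810 + 0.015 = 0.049374.
u_4 = 0.049374 × 0.810 + 0.015 = 0.054993.

Unemployment rate after four months ≈ 5.50%.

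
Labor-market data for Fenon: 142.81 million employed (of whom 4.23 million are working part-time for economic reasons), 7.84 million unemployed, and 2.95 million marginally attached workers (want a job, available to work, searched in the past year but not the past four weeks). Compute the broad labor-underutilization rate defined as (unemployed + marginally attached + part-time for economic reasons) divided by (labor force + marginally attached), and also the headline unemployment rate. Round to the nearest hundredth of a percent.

Labor force = 142.81 + 7.84 = 150.65 million.
Numerator = 7.84 + 2.95 + 4.23 = 15.02 million.
Denominator = 150.65 + 2.95 = 153.60 million.
Broad rate = 15.02 / 153.60 = 9.78%.
Headline unemployment rate = 7.84 / 150.65 = 5.20%.

Broad underutilization rate ≈ 9.78%; headline unemployment rate ≈ 5.20%.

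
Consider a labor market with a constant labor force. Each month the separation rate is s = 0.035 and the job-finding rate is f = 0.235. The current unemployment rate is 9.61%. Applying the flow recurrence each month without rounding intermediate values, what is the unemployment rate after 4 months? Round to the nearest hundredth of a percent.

With a fixed labor force, u_{t+1} = u_t + s·(1−u_t) − f·u_t = u_t·(1−s−f) + s.
Here 1−s−f = 0.730 and s = 0.035.
u_1 = 0.096100 × 0.730 + 0.035 = 0.105153.
u_2 = 0.105153 × 0.730 + 0.035 = 0.111762.
u_3 = 0.111762 × 0.730 + 0.035 = 0.116586.
u_4 = 0.116586 × 0.730 + 0.035 = 0.120108.

Unemployment rate after four months ≈ 12.01%.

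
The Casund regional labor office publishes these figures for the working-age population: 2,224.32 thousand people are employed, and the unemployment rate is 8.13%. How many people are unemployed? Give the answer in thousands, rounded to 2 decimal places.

About 196.84 thousand are unemployed.

Let U be the number unemployed. The labor force is E + U, and U/(E+U) = 0.0813.
So U = 0.0813 × 2,224.32 / (1 − 0.0813) = 180.8372 / 0.9187 ≈ 196.84 thousand.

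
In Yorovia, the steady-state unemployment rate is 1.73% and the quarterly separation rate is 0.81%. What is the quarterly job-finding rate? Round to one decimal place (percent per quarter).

From u* = s/(s+f): f = s·(1−u)/u.
f = 0.81 × (1 − 0.0173) / 0.0173 = 0.7960 / 0.0173 ≈ 46.0% per quarter.

Job-finding rate ≈ 46.0% per quarter.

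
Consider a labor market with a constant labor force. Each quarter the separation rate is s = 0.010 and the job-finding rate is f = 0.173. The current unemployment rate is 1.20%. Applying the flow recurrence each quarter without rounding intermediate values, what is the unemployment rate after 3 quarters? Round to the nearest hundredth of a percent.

Unemployment rate after three quarters ≈ 3.14%.

With a fixed labor force, u_{t+1} = u_t + s·(1−u_t) − f·u_t = u_t·(1−s−f) + s.
Here 1−s−f = 0.817 and s = 0.010.
u_1 = 0.012000 × 0.817 + 0.010 = 0.019804.
u_2 = 0.019804 × 0.817 + 0.010 = 0.026180.
u_3 = 0.026180 × 0.817 + 0.010 = 0.031389.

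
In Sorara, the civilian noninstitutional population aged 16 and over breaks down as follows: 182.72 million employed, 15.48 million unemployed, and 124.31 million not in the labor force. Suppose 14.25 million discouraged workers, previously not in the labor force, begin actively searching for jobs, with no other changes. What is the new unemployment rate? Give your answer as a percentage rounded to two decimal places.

New unemployment rate ≈ 13.99%.

Initially, labor force = 182.72 + 15.48 = 198.20 million, so u = 15.48/198.20 = 7.81%.
After the change, unemployed and labor force both rise by 14.25 → E = 182.72, U = 29.73, labor force = 212.45 million.
New unemployment rate = 29.73 / 212.45 = 13.99%.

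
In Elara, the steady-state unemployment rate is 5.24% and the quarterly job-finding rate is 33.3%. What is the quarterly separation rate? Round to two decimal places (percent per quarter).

Separation rate ≈ 1.84% per quarter.

From u* = s/(s+f): s = u·f/(1−u).
s = 0.0524 × 33.3 / (1 − 0.0524) = 1.7449 / 0.9476 ≈ 1.84% per quarter.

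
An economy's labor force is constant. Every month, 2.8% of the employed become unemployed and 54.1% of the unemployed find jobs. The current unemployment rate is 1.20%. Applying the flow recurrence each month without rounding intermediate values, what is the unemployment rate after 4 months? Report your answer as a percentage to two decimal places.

With a fixed labor force, u_{t+1} = u_t + s·(1−u_t) − f·u_t = u_t·(1−s−f) + s.
Here 1−s−f = 0.431 and s = 0.028.
u_1 = 0.012000 × 0.431 + 0.028 = 0.033172.
u_2 = 0.033172 × 0.431 + 0.028 = 0.042297.
u_3 = 0.042297 × 0.431 + 0.028 = 0.046230.
u_4 = 0.046230 × 0.431 + 0.028 = 0.047925.

Unemployment rate after four months ≈ 4.79%.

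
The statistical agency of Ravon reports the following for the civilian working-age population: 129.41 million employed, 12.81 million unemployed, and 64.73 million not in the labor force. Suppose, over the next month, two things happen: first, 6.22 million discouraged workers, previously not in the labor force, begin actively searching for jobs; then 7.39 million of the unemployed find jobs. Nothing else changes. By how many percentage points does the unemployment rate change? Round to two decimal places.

The unemployment rate changes by −1.17 percentage points.

Initially, labor force = 129.41 + 12.81 = 142.22 million, so u = 12.81/142.22 = 9.01%.
After the first change, unemployed and labor force both rise by 6.22 → E = 129.41, U = 19.03, labor force = 148.44 million.
After the second change, unemployed falls and employed rises by 7.39; labor force unchanged → E = 136.80, U = 11.64, labor force = 148.44 million.
New unemployment rate = 11.64 / 148.44 = 7.84%.
Change = 7.84% − 9.01% = −1.17 percentage points.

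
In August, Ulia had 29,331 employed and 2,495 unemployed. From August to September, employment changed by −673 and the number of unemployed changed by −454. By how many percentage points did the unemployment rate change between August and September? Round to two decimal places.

The unemployment rate changed by −1.19 percentage points.

August: labor force = 29,331 + 2,495 = 31,826; u = 2,495/31,826 = 7.84%.
September: labor force = 28,658 + 2,041 = 30,699; u = 2,041/30,699 = 6.65%.
Change = 6.65% − 7.84% = −1.19 pp.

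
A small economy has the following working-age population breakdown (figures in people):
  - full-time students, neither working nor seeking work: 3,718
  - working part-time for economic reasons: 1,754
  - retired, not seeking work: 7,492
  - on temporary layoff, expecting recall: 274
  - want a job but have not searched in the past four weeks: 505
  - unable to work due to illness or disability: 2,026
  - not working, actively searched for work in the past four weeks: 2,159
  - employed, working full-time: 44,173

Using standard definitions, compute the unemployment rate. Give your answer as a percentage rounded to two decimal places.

Employed = 1,754 + 44,173 = 45,927 (anyone who worked, including part-time for economic reasons, counts as employed).
Unemployed = 274 + 2,159 = 2,433 (jobless and actively searching, or on temporary layoff).
Labor force = 45,927 + 2,433 = 48,360.
Unemployment rate = 2,433 / 48,360 = 5.03%.

Unemployment rate ≈ 5.03%.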